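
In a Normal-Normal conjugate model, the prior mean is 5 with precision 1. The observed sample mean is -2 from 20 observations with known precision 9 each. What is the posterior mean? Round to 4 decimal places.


Posterior precision = tau0 + n*tau = 1 + 20*9 = 181
Posterior mean = (tau0*mu0 + n*tau*xbar) / posterior_precision
= (1*5 + 20*9*-2) / 181
= -355 / 181 = -1.9613

-1.9613


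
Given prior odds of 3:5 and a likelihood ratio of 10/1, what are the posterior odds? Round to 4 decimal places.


Posterior odds = prior odds * LR
Prior odds = 3/5 = 0.6
LR = 10/1 = 10.0
Posterior odds = 0.6 * 10.0 = 6.0

6.0


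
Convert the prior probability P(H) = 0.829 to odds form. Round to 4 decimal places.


P(not H) = 1 - 0.829 = 0.171
Odds = 0.829 / 0.171 = 4.848

4.848


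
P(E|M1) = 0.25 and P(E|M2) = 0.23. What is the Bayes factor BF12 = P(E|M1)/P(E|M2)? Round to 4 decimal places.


Bayes factor BF12 = P(E|M1) / P(E|M2)
= 0.25 / 0.23
= 1.087

1.087


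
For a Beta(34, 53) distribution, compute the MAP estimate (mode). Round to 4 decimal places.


MAP = mode = (a-1)/(a+b-2)
= (34-1)/(34+53-2)
= 33/85 = 0.3882

0.3882


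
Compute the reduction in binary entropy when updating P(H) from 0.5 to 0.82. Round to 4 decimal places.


H_before = -p*log2(p) - (1-p)*log2(1-p) for p=0.5: 1.0
H_after for p=0.82: 0.6801
Reduction = 1.0 - 0.6801 = 0.3199

0.3199


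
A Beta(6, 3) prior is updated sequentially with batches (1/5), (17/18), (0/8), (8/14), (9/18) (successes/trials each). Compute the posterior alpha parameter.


Sequential conjugate updating is equivalent to a single batch update.
Total successes across all batches = 35
alpha_posterior = alpha_prior + total_successes = 6 + 35
= 41

41


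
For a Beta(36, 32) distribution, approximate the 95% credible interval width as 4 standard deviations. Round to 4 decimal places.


Variance of Beta(a,b) = ab / ((a+b)^2 * (a+b+1))
= 36*32 / ((68)^2 * 69)
= 0.0036
SD = sqrt(0.0036) = 0.0601
Width = 4 * SD = 0.2404

0.2404


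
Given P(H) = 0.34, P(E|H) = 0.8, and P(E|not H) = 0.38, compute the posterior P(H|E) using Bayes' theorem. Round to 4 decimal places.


By Bayes' theorem: P(H|E) = P(E|H)*P(H) / P(E)
P(E) = P(E|H)*P(H) + P(E|not H)*P(not H)
P(E) = 0.8*0.34 + 0.38*0.66 = 0.5228
P(H|E) = 0.8*0.34 / 0.5228 = 0.5203

0.5203


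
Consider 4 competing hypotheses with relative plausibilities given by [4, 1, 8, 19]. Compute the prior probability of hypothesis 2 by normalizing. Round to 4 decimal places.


Sum of weights = 4 + 1 + 8 + 19 = 32
Normalized prior for H2 = 1 / 32
= 0.0312

0.0312


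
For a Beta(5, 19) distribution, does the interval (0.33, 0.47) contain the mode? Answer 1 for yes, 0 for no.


Mode of Beta(a,b) = (a-1)/(a+b-2)
= (5-1)/(5+19-2) = 0.1818
Check: 0.33 <= 0.1818 <= 0.47?
Result: 0

0


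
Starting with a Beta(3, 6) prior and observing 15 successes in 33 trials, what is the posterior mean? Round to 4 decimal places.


Posterior parameters: alpha = 3 + 15 = 18
beta = 6 + 18 = 24
Posterior mean = alpha / (alpha + beta) = 18 / 42
= 0.4286

0.4286


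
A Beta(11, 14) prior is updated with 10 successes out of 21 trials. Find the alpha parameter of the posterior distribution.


In the Beta-Binomial conjugate update:
alpha_post = alpha_prior + successes
= 11 + 10
= 21

21


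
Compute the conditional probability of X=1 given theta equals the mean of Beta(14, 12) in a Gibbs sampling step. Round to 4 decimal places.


Mean of Beta(14, 12) = 0.5385
P(X=1 | theta=0.5385) = 0.5385

0.5385


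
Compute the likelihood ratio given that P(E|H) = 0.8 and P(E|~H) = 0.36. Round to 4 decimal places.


LR = P(E|H) / P(E|~H)
= 0.8 / 0.36 = 2.2222

2.2222


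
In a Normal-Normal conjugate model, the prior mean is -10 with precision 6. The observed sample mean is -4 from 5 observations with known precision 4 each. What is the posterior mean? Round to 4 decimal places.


Posterior precision = tau0 + n*tau = 6 + 5*4 = 26
Posterior mean = (tau0*mu0 + n*tau*xbar) / posterior_precision
= (6*-10 + 5*4*-4) / 26
= -140 / 26 = -5.3846

-5.3846


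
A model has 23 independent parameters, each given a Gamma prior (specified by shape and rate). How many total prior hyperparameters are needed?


Each Gamma prior needs 2 hyperparameters (shape and rate).
Total = 2 * 23 = 46

46


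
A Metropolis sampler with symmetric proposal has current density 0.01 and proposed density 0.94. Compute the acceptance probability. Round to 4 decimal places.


For symmetric proposals, acceptance = min(1, pi(x*)/pi(x))
= min(1, 0.94/0.01)
= min(1, 94.0) = 1.0

1.0


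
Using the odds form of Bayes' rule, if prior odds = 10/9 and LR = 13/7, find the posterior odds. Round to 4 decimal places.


Bayes' rule in odds form: posterior odds = prior odds * LR
= (10 * 13) / (9 * 7)
= 130/63 = 2.0635

2.0635


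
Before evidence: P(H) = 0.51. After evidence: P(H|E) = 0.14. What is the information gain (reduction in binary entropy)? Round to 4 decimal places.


Prior entropy = 0.9997
Posterior entropy = 0.5842
Information gain = 0.9997 - 0.5842 = 0.4155

0.4155


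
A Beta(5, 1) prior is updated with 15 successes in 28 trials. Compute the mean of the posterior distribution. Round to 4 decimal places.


After update: Beta(20, 14)
Mean = 20 / (20 + 14) = 20 / 34
= 0.5882

0.5882


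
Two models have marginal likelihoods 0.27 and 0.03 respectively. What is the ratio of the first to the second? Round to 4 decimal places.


Evidence ratio = 0.27 / 0.03
= 9.0

9.0


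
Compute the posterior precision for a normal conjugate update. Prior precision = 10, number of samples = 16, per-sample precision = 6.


tau_post = tau_0 + n * tau
= 10 + 16 * 6 = 106

106


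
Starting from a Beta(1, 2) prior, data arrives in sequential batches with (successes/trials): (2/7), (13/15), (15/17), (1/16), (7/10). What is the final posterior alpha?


In sequential Bayesian updating, we sum all successes.
Total successes = 38
Final alpha = 1 + 38 = 39

39


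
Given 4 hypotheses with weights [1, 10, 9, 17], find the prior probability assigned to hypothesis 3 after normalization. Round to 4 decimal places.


To normalize, divide each weight by the sum of all weights.
Sum = 37
Prior(H3) = 9/37 = 0.2432

0.2432


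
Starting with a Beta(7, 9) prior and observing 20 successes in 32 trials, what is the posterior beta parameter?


Posterior beta = prior beta + failures
Failures = 32 - 20 = 12
beta_post = 9 + 12 = 21

21


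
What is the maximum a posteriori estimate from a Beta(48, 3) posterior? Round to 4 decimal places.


The MAP estimate equals the mode of the distribution.
Mode of Beta(a,b) = (a-1)/(a+b-2)
= 47/49
= 0.9592

0.9592


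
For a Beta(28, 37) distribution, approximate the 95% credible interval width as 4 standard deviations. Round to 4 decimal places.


Variance of Beta(a,b) = ab / ((a+b)^2 * (a+b+1))
= 28*37 / ((65)^2 * 66)
= 0.0037
SD = sqrt(0.0037) = 0.061
Width = 4 * SD = 0.2438

0.2438


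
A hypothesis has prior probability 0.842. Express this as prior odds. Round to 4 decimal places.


Odds = P(H) / P(not H) = 0.842 / 0.158
= 5.3291

5.3291


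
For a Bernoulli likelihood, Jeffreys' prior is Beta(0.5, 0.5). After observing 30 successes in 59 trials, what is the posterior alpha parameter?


Jeffreys' prior for Bernoulli is Beta(0.5, 0.5).
Posterior is Beta(0.5 + k, 0.5 + n - k).
Posterior alpha = 0.5 + k = 0.5 + 30 = 30.5

30.5


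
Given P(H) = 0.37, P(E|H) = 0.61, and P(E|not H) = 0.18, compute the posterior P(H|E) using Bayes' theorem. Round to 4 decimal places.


By Bayes' theorem: P(H|E) = P(E|H)*P(H) / P(E)
P(E) = P(E|H)*P(H) + P(E|not H)*P(not H)
P(E) = 0.61*0.37 + 0.18*0.63 = 0.3391
P(H|E) = 0.61*0.37 / 0.3391 = 0.6656

0.6656


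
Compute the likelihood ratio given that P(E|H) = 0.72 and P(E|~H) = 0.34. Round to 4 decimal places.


LR = P(E|H) / P(E|~H)
= 0.72 / 0.34 = 2.1176

2.1176


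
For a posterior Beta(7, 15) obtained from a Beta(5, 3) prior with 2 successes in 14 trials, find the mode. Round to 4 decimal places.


Mode = (alpha - 1) / (alpha + beta - 2)
= 6 / 20
= 0.3

0.3


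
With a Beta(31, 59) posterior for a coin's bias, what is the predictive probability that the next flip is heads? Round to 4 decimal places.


The predictive probability equals the posterior mean.
P(next = heads) = alpha / (alpha + beta)
= 31 / 90 = 0.3444

0.3444


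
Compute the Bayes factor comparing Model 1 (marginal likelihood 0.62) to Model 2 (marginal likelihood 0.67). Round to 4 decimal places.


BF12 = marginal likelihood of M1 / marginal likelihood of M2
= 0.62/0.67
= 0.9254

0.9254


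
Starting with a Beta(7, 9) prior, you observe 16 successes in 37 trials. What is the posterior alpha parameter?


For a Beta-Binomial conjugate model:
Posterior alpha = prior alpha + number of successes
= 7 + 16 = 23

23


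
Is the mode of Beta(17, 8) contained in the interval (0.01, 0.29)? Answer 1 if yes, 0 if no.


Mode = (a-1)/(a+b-2) = 16/23 = 0.6957
Interval: (0.01, 0.29)
Contains mode? 0

0


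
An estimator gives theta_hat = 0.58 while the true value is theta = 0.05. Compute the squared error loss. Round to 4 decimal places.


The squared error loss is (theta_hat - theta)^2
= (0.58 - 0.05)^2
= (0.53)^2 = 0.2809

0.2809


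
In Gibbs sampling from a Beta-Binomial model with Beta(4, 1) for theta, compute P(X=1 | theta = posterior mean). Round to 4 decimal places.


Posterior mean = alpha/(alpha+beta) = 4/5 = 0.8
P(X=1|theta=mean) = theta = 0.8

0.8


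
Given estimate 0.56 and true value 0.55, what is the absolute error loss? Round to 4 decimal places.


Absolute error = |estimate - true|
= |0.01| = 0.01

0.01


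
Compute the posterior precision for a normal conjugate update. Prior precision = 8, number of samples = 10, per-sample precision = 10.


tau_post = tau_0 + n * tau
= 8 + 10 * 10 = 108

108


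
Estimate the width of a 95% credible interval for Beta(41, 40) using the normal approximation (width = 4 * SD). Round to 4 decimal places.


For Beta(a,b): Var = ab/((a+b)^2(a+b+1))
Var = 0.003, SD = 0.0552
Approximate 95% CI width = 4 * 0.0552 = 0.2208

0.2208


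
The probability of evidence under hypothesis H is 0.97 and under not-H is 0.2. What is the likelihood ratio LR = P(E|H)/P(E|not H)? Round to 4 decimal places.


LR = 0.97 / 0.2
= 4.85

4.85


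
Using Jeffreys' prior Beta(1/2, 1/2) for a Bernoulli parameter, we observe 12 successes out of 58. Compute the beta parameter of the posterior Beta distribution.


Conjugate update: Beta(0.5 + k, 0.5 + n - k).
k = 12, n - k = 46
Posterior beta = 0.5 + (n - k) = 0.5 + 46 = 46.5

46.5


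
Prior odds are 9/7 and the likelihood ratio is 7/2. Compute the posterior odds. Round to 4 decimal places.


Posterior odds = prior odds * likelihood ratio
= (9/7) * (7/2)
= 63 / 14
= 4.5

4.5


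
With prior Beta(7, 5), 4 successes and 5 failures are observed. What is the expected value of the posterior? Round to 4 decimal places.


Posterior = Beta(11, 10)
E[theta] = alpha/(alpha+beta)
= 11/21 = 0.5238

0.5238


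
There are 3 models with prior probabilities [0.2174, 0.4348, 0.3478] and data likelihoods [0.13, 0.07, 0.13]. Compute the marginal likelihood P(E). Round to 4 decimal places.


P(E) = sum over models of P(M_i) * P(E|M_i)
= 0.2174*0.13 + 0.4348*0.07 + 0.3478*0.13
= 0.1039

0.1039


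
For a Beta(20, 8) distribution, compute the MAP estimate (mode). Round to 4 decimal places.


MAP = mode = (a-1)/(a+b-2)
= (20-1)/(20+8-2)
= 19/26 = 0.7308

0.7308


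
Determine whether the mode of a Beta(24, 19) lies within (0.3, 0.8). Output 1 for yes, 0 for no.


First find the mode: (a-1)/(a+b-2) = 0.561
Is 0.561 in (0.3, 0.8)? 1

1


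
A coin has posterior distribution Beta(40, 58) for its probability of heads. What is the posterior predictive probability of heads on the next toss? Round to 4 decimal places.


Posterior predictive = E[theta] = alpha/(alpha+beta)
= 40/98
= 0.4082

0.4082


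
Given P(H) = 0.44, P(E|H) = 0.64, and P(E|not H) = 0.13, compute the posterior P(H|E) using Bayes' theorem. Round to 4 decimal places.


By Bayes' theorem: P(H|E) = P(E|H)*P(H) / P(E)
P(E) = P(E|H)*P(H) + P(E|not H)*P(not H)
P(E) = 0.64*0.44 + 0.13*0.56 = 0.3544
P(H|E) = 0.64*0.44 / 0.3544 = 0.7946

0.7946


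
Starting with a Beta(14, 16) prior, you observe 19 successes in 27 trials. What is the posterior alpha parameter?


For a Beta-Binomial conjugate model:
Posterior alpha = prior alpha + number of successes
= 14 + 19 = 33

33


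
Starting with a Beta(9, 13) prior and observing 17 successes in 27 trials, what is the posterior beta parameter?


Posterior beta = prior beta + failures
Failures = 27 - 17 = 10
beta_post = 13 + 10 = 23

23


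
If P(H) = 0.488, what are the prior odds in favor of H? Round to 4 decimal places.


Prior odds = P(H) / (1 - P(H))
= 0.488 / 0.512
= 0.9531

0.9531


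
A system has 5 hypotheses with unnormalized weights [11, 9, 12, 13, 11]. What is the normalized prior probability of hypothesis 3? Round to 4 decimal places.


The normalized prior is the weight divided by the total.
Total weight = 56
P(H3) = 12 / 56 = 0.2143

0.2143


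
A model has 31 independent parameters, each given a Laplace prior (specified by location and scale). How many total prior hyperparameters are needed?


Each Laplace prior needs 2 hyperparameters (location and scale).
Total = 2 * 31 = 62

62


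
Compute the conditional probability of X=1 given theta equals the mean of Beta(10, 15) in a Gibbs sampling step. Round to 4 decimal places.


Mean of Beta(10, 15) = 0.4
P(X=1 | theta=0.4) = 0.4

0.4


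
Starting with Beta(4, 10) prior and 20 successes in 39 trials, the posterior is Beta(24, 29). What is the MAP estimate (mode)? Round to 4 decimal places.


The mode of Beta(a, b) when a > 1 and b > 1 is (a-1)/(a+b-2)
= (24 - 1) / (24 + 29 - 2)
= 23 / 51
= 0.451

0.451


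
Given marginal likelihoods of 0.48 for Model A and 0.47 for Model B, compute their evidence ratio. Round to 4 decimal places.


Ratio = ML(A) / ML(B) = 0.48/0.47
= 1.0213

1.0213


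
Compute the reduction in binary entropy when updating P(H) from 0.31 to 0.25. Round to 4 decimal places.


H_before = -p*log2(p) - (1-p)*log2(1-p) for p=0.31: 0.8932
H_after for p=0.25: 0.8113
Reduction = 0.8932 - 0.8113 = 0.0819

0.0819


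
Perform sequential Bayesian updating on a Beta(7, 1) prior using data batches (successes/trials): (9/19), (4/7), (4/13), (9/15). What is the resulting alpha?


Accumulate successes: 26
Posterior alpha = prior alpha + sum of successes
= 7 + 26 = 33

33


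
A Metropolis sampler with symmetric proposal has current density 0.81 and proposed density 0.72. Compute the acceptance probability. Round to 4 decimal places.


For symmetric proposals, acceptance = min(1, pi(x*)/pi(x))
= min(1, 0.72/0.81)
= min(1, 0.8889) = 0.8889

0.8889


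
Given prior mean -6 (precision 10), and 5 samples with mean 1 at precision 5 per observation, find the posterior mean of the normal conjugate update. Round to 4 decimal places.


The posterior mean is a precision-weighted average of prior and data.
Post. prec. = 10 + 25 = 35
Post. mean = (-60 + 25)/35 = -35/35 = -1.0

-1.0


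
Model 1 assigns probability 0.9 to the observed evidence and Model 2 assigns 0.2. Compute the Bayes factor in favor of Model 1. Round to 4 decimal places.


BF = P(data|M1) / P(data|M2)
= 0.9 / 0.2 = 4.5

4.5


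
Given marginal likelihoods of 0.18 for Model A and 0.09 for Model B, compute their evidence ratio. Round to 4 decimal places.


Ratio = ML(A) / ML(B) = 0.18/0.09
= 2.0

2.0


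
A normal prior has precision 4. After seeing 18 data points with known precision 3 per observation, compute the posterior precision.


In the conjugate normal model, precisions add:
tau_posterior = tau_prior + n * tau_data
= 4 + 18*3 = 58

58


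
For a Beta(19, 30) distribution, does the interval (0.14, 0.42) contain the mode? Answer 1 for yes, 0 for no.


Mode of Beta(a,b) = (a-1)/(a+b-2)
= (19-1)/(19+30-2) = 0.383
Check: 0.14 <= 0.383 <= 0.42?
Result: 1

1


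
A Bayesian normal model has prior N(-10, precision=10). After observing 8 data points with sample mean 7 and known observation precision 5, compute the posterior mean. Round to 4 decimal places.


Posterior mean = (prior_precision * prior_mean + n * data_precision * data_mean) / (prior_precision + n * data_precision)
Numerator = 10*-10 + 8*5*7 = 180
Denominator = 10 + 8*5 = 50
Posterior mean = 3.6

3.6


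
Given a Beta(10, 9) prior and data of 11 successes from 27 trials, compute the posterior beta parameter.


Number of failures = 27 - 11 = 16
Posterior beta = 9 + 16 = 25

25


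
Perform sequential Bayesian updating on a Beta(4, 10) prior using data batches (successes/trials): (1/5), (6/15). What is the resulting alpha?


Accumulate successes: 7
Posterior alpha = prior alpha + sum of successes
= 4 + 7 = 11

11


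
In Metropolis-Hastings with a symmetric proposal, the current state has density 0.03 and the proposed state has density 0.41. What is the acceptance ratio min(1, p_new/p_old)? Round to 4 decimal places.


Ratio = p_new / p_old = 0.41 / 0.03 = 13.6667
Acceptance = min(1, 13.6667) = 1.0

1.0


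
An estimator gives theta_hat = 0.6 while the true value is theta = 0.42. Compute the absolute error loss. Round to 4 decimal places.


The absolute error loss is |theta_hat - theta|
= |0.6 - 0.42|
= 0.18

0.18


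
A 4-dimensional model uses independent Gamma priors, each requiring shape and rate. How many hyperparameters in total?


Per parameter: 2 (shape and rate).
Total = 4 * 2 = 8

8


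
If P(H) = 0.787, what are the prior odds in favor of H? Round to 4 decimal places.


Prior odds = P(H) / (1 - P(H))
= 0.787 / 0.213
= 3.6948

3.6948


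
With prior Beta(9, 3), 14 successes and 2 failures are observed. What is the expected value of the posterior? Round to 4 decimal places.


Posterior = Beta(23, 5)
E[theta] = alpha/(alpha+beta)
= 23/28 = 0.8214

0.8214


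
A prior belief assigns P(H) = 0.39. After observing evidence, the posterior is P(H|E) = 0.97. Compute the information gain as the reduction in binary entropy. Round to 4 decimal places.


H(prior) = -0.39*log2(0.39) - 0.61*log2(0.61)
= 0.9648
H(post) = -0.97*log2(0.97) - 0.03*log2(0.03)
= 0.1944
IG = 0.9648 - 0.1944 = 0.7704

0.7704


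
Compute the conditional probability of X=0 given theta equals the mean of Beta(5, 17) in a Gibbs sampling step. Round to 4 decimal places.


Mean of Beta(5, 17) = 0.2273
P(X=0 | theta=0.2273) = 0.7727

0.7727


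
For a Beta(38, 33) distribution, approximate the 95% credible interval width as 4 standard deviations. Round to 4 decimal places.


Variance of Beta(a,b) = ab / ((a+b)^2 * (a+b+1))
= 38*33 / ((71)^2 * 72)
= 0.0035
SD = sqrt(0.0035) = 0.0588
Width = 4 * SD = 0.2351

0.2351


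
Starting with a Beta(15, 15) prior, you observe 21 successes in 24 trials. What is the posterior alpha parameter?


For a Beta-Binomial conjugate model:
Posterior alpha = prior alpha + number of successes
= 15 + 21 = 36

36


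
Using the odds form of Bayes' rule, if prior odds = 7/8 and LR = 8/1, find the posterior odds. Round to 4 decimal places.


Bayes' rule in odds form: posterior odds = prior odds * LR
= (7 * 8) / (8 * 1)
= 56/8 = 7.0

7.0


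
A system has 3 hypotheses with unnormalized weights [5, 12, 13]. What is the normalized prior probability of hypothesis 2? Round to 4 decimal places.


The normalized prior is the weight divided by the total.
Total weight = 30
P(H2) = 12 / 30 = 0.4

0.4


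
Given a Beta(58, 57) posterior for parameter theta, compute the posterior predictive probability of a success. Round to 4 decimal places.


For a Beta-Bernoulli model, the predictive probability is the mean:
P(success) = 58/(58+57) = 58/115 = 0.5043

0.5043


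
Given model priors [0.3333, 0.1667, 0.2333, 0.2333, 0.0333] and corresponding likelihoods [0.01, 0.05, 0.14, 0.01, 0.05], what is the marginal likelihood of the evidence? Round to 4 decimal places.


P(E) = sum_i P(M_i) P(E|M_i)
= 0.0033 + 0.0083 + 0.0327 + 0.0023 + 0.0017
= 0.0483

0.0483


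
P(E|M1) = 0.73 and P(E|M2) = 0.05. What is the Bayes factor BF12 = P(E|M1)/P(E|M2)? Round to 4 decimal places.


Bayes factor BF12 = P(E|M1) / P(E|M2)
= 0.73 / 0.05
= 14.6

14.6


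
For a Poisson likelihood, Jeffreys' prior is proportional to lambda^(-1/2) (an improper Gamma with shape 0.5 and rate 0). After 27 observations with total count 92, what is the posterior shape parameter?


Jeffreys' prior for Poisson is proportional to lambda^(-1/2).
Posterior is Gamma(0.5 + S, 0 + n) = Gamma(0.5 + 92, 27).
Posterior shape = 0.5 + S = 0.5 + 92 = 92.5

92.5


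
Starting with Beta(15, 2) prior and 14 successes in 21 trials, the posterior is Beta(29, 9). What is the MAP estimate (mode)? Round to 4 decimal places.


The mode of Beta(a, b) when a > 1 and b > 1 is (a-1)/(a+b-2)
= (29 - 1) / (29 + 9 - 2)
= 28 / 36
= 0.7778

0.7778


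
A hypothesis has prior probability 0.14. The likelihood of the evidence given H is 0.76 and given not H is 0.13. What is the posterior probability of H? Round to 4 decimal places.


Using Bayes' theorem:
P(E) = 0.14 * 0.76 + 0.86 * 0.13
P(E) = 0.2182
P(H|E) = (0.14 * 0.76) / 0.2182 = 0.4876

0.4876


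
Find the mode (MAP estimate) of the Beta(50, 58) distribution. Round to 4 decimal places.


For Beta(a,b) with a,b > 1:
Mode = (a-1)/(a+b-2) = (50-1)/(108-2)
= 49/106 = 0.4623

0.4623


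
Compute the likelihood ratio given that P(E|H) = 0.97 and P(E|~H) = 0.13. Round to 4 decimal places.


LR = P(E|H) / P(E|~H)
= 0.97 / 0.13 = 7.4615

7.4615


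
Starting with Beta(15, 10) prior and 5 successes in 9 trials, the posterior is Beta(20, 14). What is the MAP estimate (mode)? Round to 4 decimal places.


The mode of Beta(a, b) when a > 1 and b > 1 is (a-1)/(a+b-2)
= (20 - 1) / (20 + 14 - 2)
= 19 / 32
= 0.5938

0.5938


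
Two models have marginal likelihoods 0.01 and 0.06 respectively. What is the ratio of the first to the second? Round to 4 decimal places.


Evidence ratio = 0.01 / 0.06
= 0.1667

0.1667


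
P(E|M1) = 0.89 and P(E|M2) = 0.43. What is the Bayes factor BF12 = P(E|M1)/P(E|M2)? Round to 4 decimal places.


Bayes factor BF12 = P(E|M1) / P(E|M2)
= 0.89 / 0.43
= 2.0698

2.0698


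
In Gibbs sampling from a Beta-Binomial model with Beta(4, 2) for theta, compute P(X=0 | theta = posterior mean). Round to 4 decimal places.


Posterior mean = alpha/(alpha+beta) = 4/6 = 0.6667
P(X=0|theta=mean) = 1 - theta = 0.3333

0.3333


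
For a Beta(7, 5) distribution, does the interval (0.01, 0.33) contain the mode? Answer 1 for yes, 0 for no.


Mode of Beta(a,b) = (a-1)/(a+b-2)
= (7-1)/(7+5-2) = 0.6
Check: 0.01 <= 0.6 <= 0.33?
Result: 0

0


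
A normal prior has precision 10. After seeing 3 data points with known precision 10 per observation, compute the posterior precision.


In the conjugate normal model, precisions add:
tau_posterior = tau_prior + n * tau_data
= 10 + 3*10 = 40

40


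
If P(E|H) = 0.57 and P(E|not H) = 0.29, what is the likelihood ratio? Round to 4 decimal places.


Likelihood ratio = P(E|H) / P(E|not H)
= 0.57 / 0.29
= 1.9655

1.9655


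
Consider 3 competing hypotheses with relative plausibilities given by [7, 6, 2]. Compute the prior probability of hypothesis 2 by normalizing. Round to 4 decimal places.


Sum of weights = 7 + 6 + 2 = 15
Normalized prior for H2 = 6 / 15
= 0.4

0.4


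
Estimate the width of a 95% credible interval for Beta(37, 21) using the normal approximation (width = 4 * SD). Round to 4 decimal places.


For Beta(a,b): Var = ab/((a+b)^2(a+b+1))
Var = 0.0039, SD = 0.0626
Approximate 95% CI width = 4 * 0.0626 = 0.2503

0.2503


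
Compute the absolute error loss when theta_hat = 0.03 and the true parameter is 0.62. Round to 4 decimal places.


L = |theta_hat - theta_true|
= |0.03 - 0.62| = 0.59

0.59


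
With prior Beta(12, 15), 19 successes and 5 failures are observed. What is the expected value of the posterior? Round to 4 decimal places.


Posterior = Beta(31, 20)
E[theta] = alpha/(alpha+beta)
= 31/51 = 0.6078

0.6078


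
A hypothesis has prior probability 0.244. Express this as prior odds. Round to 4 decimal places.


Odds = P(H) / P(not H) = 0.244 / 0.756
= 0.3228

0.3228


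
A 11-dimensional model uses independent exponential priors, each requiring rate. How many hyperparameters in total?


Per parameter: 1 (rate).
Total = 11 * 1 = 11

11


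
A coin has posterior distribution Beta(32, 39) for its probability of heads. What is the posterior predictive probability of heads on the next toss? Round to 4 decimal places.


Posterior predictive = E[theta] = alpha/(alpha+beta)
= 32/71
= 0.4507

0.4507


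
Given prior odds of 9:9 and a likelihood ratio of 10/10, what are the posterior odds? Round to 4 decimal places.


Posterior odds = prior odds * LR
Prior odds = 9/9 = 1.0
LR = 10/10 = 1.0
Posterior odds = 1.0 * 1.0 = 1.0

1.0


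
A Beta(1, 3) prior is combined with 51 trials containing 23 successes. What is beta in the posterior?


In conjugate updating:
beta_posterior = beta_prior + (n - k)
= 3 + (51 - 23)
= 3 + 28 = 31

31


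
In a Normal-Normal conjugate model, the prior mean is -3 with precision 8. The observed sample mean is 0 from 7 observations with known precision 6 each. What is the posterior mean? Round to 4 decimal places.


Posterior precision = tau0 + n*tau = 8 + 7*6 = 50
Posterior mean = (tau0*mu0 + n*tau*xbar) / posterior_precision
= (8*-3 + 7*6*0) / 50
= -24 / 50 = -0.48

-0.48


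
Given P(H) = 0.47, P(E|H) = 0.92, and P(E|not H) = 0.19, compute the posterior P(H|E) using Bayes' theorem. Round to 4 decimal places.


By Bayes' theorem: P(H|E) = P(E|H)*P(H) / P(E)
P(E) = P(E|H)*P(H) + P(E|not H)*P(not H)
P(E) = 0.92*0.47 + 0.19*0.53 = 0.5331
P(H|E) = 0.92*0.47 / 0.5331 = 0.8111

0.8111


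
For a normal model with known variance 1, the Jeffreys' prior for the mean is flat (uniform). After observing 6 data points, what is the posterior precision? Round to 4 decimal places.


Jeffreys' prior for normal mean (known variance) is flat.
Prior precision = 0.
Posterior precision = prior_prec + n/sigma^2 = 0 + 6/1
= 6.0

6.0


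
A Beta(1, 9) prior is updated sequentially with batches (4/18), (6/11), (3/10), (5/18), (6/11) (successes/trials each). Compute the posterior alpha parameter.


Sequential conjugate updating is equivalent to a single batch update.
Total successes across all batches = 24
alpha_posterior = alpha_prior + total_successes = 1 + 24
= 25

25


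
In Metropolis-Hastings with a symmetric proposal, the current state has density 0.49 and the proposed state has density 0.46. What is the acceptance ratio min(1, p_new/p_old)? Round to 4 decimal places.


Ratio = p_new / p_old = 0.46 / 0.49 = 0.9388
Acceptance = min(1, 0.9388) = 0.9388

0.9388


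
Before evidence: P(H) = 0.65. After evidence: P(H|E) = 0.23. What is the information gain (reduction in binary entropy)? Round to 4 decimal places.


Prior entropy = 0.9341
Posterior entropy = 0.778
Information gain = 0.9341 - 0.778 = 0.1561

0.1561


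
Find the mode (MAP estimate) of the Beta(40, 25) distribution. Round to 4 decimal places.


For Beta(a,b) with a,b > 1:
Mode = (a-1)/(a+b-2) = (40-1)/(65-2)
= 39/63 = 0.619

0.619


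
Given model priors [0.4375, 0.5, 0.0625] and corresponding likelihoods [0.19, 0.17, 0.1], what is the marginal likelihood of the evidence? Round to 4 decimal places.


P(E) = sum_i P(M_i) P(E|M_i)
= 0.0831 + 0.085 + 0.0063
= 0.1744

0.1744


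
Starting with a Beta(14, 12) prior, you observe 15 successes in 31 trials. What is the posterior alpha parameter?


For a Beta-Binomial conjugate model:
Posterior alpha = prior alpha + number of successes
= 14 + 15 = 29

29


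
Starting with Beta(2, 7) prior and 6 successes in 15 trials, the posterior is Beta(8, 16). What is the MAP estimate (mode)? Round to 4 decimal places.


The mode of Beta(a, b) when a > 1 and b > 1 is (a-1)/(a+b-2)
= (8 - 1) / (8 + 16 - 2)
= 7 / 22
= 0.3182

0.3182


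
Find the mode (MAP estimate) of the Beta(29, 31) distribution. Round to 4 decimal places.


For Beta(a,b) with a,b > 1:
Mode = (a-1)/(a+b-2) = (29-1)/(60-2)
= 28/58 = 0.4828

0.4828


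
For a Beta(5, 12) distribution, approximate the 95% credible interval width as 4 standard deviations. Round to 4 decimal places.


Variance of Beta(a,b) = ab / ((a+b)^2 * (a+b+1))
= 5*12 / ((17)^2 * 18)
= 0.0115
SD = sqrt(0.0115) = 0.1074
Width = 4 * SD = 0.4296

0.4296


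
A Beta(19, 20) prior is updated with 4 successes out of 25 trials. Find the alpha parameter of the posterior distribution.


In the Beta-Binomial conjugate update:
alpha_post = alpha_prior + successes
= 19 + 4
= 23

23


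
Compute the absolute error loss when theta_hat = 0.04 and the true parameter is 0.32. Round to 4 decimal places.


L = |theta_hat - theta_true|
= |0.04 - 0.32| = 0.28

0.28


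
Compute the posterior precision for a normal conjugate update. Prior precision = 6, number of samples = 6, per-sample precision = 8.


tau_post = tau_0 + n * tau
= 6 + 6 * 8 = 54

54


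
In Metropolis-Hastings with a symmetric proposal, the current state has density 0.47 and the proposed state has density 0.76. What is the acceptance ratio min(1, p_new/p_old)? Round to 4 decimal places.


Ratio = p_new / p_old = 0.76 / 0.47 = 1.617
Acceptance = min(1, 1.617) = 1.0

1.0


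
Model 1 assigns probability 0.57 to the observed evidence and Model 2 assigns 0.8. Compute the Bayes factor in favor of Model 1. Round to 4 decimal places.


BF = P(data|M1) / P(data|M2)
= 0.57 / 0.8 = 0.7125

0.7125


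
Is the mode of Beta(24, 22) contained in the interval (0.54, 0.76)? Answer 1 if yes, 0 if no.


Mode = (a-1)/(a+b-2) = 23/44 = 0.5227
Interval: (0.54, 0.76)
Contains mode? 0

0


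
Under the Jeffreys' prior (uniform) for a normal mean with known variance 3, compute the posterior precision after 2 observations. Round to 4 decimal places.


Prior precision = 0 (flat prior).
Post. prec. = 0 + n/var = 2/3 = 0.6667

0.6667


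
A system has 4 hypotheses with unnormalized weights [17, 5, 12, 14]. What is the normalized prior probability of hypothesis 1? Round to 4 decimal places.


The normalized prior is the weight divided by the total.
Total weight = 48
P(H1) = 17 / 48 = 0.3542

0.3542


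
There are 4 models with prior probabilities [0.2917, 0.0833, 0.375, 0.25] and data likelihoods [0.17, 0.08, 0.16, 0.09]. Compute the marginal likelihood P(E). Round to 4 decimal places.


P(E) = sum over models of P(M_i) * P(E|M_i)
= 0.2917*0.17 + 0.0833*0.08 + 0.375*0.16 + 0.25*0.09
= 0.1388

0.1388


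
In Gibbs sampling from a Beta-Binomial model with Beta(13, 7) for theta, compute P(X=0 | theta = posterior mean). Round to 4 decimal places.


Posterior mean = alpha/(alpha+beta) = 13/20 = 0.65
P(X=0|theta=mean) = 1 - theta = 0.35

0.35


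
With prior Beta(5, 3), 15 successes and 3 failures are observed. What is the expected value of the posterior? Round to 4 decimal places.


Posterior = Beta(20, 6)
E[theta] = alpha/(alpha+beta)
= 20/26 = 0.7692

0.7692


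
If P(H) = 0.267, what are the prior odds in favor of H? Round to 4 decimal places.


Prior odds = P(H) / (1 - P(H))
= 0.267 / 0.733
= 0.3643

0.3643


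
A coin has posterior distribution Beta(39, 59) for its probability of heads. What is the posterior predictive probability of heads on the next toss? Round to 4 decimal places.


Posterior predictive = E[theta] = alpha/(alpha+beta)
= 39/98
= 0.398

0.398


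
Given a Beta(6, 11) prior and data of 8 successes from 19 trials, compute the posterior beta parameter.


Number of failures = 19 - 8 = 11
Posterior beta = 11 + 11 = 22

22


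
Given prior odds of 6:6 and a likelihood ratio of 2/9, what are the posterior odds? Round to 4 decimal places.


Posterior odds = prior odds * LR
Prior odds = 6/6 = 1.0
LR = 2/9 = 0.2222
Posterior odds = 1.0 * 0.2222 = 0.2222

0.2222


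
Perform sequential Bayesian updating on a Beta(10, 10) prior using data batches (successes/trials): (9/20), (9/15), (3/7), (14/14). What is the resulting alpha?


Accumulate successes: 35
Posterior alpha = prior alpha + sum of successes
= 10 + 35 = 45

45


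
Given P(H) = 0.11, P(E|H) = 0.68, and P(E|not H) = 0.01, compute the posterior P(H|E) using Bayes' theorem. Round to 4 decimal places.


By Bayes' theorem: P(H|E) = P(E|H)*P(H) / P(E)
P(E) = P(E|H)*P(H) + P(E|not H)*P(not H)
P(E) = 0.68*0.11 + 0.01*0.89 = 0.0837
P(H|E) = 0.68*0.11 / 0.0837 = 0.8937

0.8937


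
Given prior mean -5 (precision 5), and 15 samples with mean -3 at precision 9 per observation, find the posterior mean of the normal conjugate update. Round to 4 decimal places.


The posterior mean is a precision-weighted average of prior and data.
Post. prec. = 5 + 135 = 140
Post. mean = (-25 + -405)/140 = -430/140 = -3.0714

-3.0714


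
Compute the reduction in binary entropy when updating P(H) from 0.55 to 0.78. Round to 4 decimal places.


H_before = -p*log2(p) - (1-p)*log2(1-p) for p=0.55: 0.9928
H_after for p=0.78: 0.7602
Reduction = 0.9928 - 0.7602 = 0.2326

0.2326


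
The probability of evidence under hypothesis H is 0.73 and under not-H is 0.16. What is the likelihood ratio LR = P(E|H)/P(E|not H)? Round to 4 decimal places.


LR = 0.73 / 0.16
= 4.5625

4.5625


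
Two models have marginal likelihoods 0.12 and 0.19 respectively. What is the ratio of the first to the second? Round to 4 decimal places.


Evidence ratio = 0.12 / 0.19
= 0.6316

0.6316


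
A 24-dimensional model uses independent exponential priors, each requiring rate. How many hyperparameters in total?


Per parameter: 1 (rate).
Total = 24 * 1 = 24

24


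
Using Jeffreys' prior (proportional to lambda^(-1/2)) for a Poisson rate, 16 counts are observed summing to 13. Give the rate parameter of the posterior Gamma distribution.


Conjugate update: Gamma(prior_shape + S, prior_rate + n).
Prior shape = 0.5, prior rate = 0.
Posterior rate = 0 + n = 16

16.0


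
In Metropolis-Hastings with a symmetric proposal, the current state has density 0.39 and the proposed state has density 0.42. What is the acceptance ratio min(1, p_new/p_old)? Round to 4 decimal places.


Ratio = p_new / p_old = 0.42 / 0.39 = 1.0769
Acceptance = min(1, 1.0769) = 1.0

1.0


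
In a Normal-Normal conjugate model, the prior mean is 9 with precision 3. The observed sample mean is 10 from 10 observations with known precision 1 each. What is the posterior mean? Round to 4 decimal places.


Posterior precision = tau0 + n*tau = 3 + 10*1 = 13
Posterior mean = (tau0*mu0 + n*tau*xbar) / posterior_precision
= (3*9 + 10*1*10) / 13
= 127 / 13 = 9.7692

9.7692


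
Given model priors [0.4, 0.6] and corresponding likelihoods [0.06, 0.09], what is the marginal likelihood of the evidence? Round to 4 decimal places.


P(E) = sum_i P(M_i) P(E|M_i)
= 0.024 + 0.054
= 0.078

0.078


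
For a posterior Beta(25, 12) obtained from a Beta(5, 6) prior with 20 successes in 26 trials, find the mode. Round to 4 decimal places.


Mode = (alpha - 1) / (alpha + beta - 2)
= 24 / 35
= 0.6857

0.6857


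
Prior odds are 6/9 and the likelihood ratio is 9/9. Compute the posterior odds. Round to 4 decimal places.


Posterior odds = prior odds * likelihood ratio
= (6/9) * (9/9)
= 54 / 81
= 0.6667

0.6667


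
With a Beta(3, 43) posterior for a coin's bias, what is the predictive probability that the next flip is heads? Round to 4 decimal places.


The predictive probability equals the posterior mean.
P(next = heads) = alpha / (alpha + beta)
= 3 / 46 = 0.0652

0.0652


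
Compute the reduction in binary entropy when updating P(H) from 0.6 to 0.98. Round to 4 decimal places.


H_before = -p*log2(p) - (1-p)*log2(1-p) for p=0.6: 0.971
H_after for p=0.98: 0.1414
Reduction = 0.971 - 0.1414 = 0.8295

0.8295


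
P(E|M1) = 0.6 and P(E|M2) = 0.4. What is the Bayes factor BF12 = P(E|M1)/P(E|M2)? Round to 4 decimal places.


Bayes factor BF12 = P(E|M1) / P(E|M2)
= 0.6 / 0.4
= 1.5

1.5


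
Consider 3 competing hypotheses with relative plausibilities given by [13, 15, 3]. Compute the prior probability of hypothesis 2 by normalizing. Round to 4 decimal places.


Sum of weights = 13 + 15 + 3 = 31
Normalized prior for H2 = 15 / 31
= 0.4839

0.4839


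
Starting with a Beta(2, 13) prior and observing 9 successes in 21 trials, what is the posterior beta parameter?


Posterior beta = prior beta + failures
Failures = 21 - 9 = 12
beta_post = 13 + 12 = 25

25


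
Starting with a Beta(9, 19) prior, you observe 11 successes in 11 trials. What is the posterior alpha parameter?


For a Beta-Binomial conjugate model:
Posterior alpha = prior alpha + number of successes
= 9 + 11 = 20

20


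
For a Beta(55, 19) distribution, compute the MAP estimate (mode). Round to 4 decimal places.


MAP = mode = (a-1)/(a+b-2)
= (55-1)/(55+19-2)
= 54/72 = 0.75

0.75


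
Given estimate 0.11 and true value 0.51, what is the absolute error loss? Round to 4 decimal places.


Absolute error = |estimate - true|
= |-0.4| = 0.4

0.4


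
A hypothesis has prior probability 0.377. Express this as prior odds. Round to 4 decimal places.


Odds = P(H) / P(not H) = 0.377 / 0.623
= 0.6051

0.6051


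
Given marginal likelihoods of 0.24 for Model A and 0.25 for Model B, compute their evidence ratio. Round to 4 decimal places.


Ratio = ML(A) / ML(B) = 0.24/0.25
= 0.96

0.96


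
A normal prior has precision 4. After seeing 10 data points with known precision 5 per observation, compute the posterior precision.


In the conjugate normal model, precisions add:
tau_posterior = tau_prior + n * tau_data
= 4 + 10*5 = 54

54


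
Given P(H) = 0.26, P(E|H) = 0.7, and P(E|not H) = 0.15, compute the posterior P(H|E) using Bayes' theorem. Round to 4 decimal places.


By Bayes' theorem: P(H|E) = P(E|H)*P(H) / P(E)
P(E) = P(E|H)*P(H) + P(E|not H)*P(not H)
P(E) = 0.7*0.26 + 0.15*0.74 = 0.293
P(H|E) = 0.7*0.26 / 0.293 = 0.6212

0.6212


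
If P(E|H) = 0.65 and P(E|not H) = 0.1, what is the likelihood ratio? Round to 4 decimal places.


Likelihood ratio = P(E|H) / P(E|not H)
= 0.65 / 0.1
= 6.5

6.5


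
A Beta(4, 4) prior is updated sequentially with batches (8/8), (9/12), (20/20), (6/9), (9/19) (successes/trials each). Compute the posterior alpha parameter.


Sequential conjugate updating is equivalent to a single batch update.
Total successes across all batches = 52
alpha_posterior = alpha_prior + total_successes = 4 + 52
= 56

56


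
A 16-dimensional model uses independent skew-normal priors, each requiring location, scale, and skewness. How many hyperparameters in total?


Per parameter: 3 (location, scale, and skewness).
Total = 16 * 3 = 48

48


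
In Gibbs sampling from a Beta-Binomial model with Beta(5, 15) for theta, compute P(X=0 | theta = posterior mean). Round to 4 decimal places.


Posterior mean = alpha/(alpha+beta) = 5/20 = 0.25
P(X=0|theta=mean) = 1 - theta = 0.75

0.75


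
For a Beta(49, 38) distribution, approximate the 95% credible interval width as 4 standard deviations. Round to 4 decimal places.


Variance of Beta(a,b) = ab / ((a+b)^2 * (a+b+1))
= 49*38 / ((87)^2 * 88)
= 0.0028
SD = sqrt(0.0028) = 0.0529
Width = 4 * SD = 0.2115

0.2115


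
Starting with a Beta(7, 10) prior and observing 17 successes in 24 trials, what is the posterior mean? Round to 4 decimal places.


Posterior parameters: alpha = 7 + 17 = 24
beta = 10 + 7 = 17
Posterior mean = alpha / (alpha + beta) = 24 / 41
= 0.5854

0.5854
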